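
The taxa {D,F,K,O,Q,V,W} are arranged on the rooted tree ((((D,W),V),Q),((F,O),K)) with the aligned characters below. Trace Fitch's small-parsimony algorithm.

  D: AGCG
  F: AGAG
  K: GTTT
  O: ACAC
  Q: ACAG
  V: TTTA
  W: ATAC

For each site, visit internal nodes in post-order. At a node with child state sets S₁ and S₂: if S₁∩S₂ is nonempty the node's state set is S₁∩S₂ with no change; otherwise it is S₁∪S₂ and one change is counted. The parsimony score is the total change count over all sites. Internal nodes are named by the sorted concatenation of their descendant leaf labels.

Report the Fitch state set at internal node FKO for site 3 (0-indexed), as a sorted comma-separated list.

C,G,T

site 0, node DW: D={A} ∩ W={A} → {A} (+0)
site 0, node DVW: DW={A} ∪ V={T} → {A,T} (+1)
site 0, node DQVW: DVW={A,T} ∩ Q={A} → {A} (+0)
site 0, node FO: F={A} ∩ O={A} → {A} (+0)
site 0, node FKO: FO={A} ∪ K={G} → {A,G} (+1)
site 0, node DFKOQVW: DQVW={A} ∩ FKO={A,G} → {A} (+0)
site 1, node DW: D={G} ∪ W={T} → {G,T} (+1)
site 1, node DVW: DW={G,T} ∩ V={T} → {T} (+0)
site 1, node DQVW: DVW={T} ∪ Q={C} → {C,T} (+1)
site 1, node FO: F={G} ∪ O={C} → {C,G} (+1)
site 1, node FKO: FO={C,G} ∪ K={T} → {C,G,T} (+1)
site 1, node DFKOQVW: DQVW={C,T} ∩ FKO={C,G,T} → {C,T} (+0)
site 2, node DW: D={C} ∪ W={A} → {A,C} (+1)
site 2, node DVW: DW={A,C} ∪ V={T} → {A,C,T} (+1)
site 2, node DQVW: DVW={A,C,T} ∩ Q={A} → {A} (+0)
site 2, node FO: F={A} ∩ O={A} → {A} (+0)
site 2, node FKO: FO={A} ∪ K={T} → {A,T} (+1)
site 2, node DFKOQVW: DQVW={A} ∩ FKO={A,T} → {A} (+0)
site 3, node DW: D={G} ∪ W={C} → {C,G} (+1)
site 3, node DVW: DW={C,G} ∪ V={A} → {A,C,G} (+1)
site 3, node DQVW: DVW={A,C,G} ∩ Q={G} → {G} (+0)
site 3, node FO: F={G} ∪ O={C} → {C,G} (+1)
site 3, node FKO: FO={C,G} ∪ K={T} → {C,G,T} (+1)
site 3, node DFKOQVW: DQVW={G} ∩ FKO={C,G,T} → {G} (+0)
per-site changes: [2, 4, 3, 4]; total = 13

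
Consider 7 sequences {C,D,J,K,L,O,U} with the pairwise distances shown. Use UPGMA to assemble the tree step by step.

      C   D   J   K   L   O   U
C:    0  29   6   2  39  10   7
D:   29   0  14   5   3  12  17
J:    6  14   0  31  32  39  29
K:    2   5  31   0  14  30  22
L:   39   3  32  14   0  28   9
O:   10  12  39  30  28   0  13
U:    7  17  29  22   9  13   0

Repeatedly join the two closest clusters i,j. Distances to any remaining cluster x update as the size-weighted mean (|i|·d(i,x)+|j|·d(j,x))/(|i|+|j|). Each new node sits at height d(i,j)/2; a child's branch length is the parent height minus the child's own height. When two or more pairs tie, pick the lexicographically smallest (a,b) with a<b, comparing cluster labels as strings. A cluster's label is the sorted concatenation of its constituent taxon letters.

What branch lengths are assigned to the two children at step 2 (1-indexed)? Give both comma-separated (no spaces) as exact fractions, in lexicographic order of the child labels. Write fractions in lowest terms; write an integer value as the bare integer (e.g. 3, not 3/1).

iteration 1: select C,K (d=2); attach at lengths (1, 1); label the merged cluster CK
  updated: d(CK,D)=17, d(CK,J)=37/2, d(CK,L)=53/2, d(CK,O)=20, d(CK,U)=29/2
iteration 2: select D,L (d=3); attach at lengths (3/2, 3/2); label the merged cluster DL
  updated: d(CK,DL)=87/4, d(DL,J)=23, d(DL,O)=20, d(DL,U)=13
iteration 3: select DL,U (d=13); attach at lengths (5, 13/2); label the merged cluster DLU
  updated: d(CK,DLU)=58/3, d(DLU,J)=25, d(DLU,O)=53/3
iteration 4: select DLU,O (d=53/3); attach at lengths (7/3, 53/6); label the merged cluster DLOU
  updated: d(CK,DLOU)=39/2, d(DLOU,J)=57/2
iteration 5: select CK,J (d=37/2); attach at lengths (33/4, 37/4); label the merged cluster CJK
  updated: d(CJK,DLOU)=45/2
iteration 6: select CJK,DLOU (d=45/2); attach at lengths (2, 29/12); label the merged cluster CDJKLOU
final tree: (((C:1,K:1):33/4,J:37/4):2,(((D:3/2,L:3/2):5,U:13/2):7/3,O:53/6):29/12)
total length: 595/12

3/2,3/2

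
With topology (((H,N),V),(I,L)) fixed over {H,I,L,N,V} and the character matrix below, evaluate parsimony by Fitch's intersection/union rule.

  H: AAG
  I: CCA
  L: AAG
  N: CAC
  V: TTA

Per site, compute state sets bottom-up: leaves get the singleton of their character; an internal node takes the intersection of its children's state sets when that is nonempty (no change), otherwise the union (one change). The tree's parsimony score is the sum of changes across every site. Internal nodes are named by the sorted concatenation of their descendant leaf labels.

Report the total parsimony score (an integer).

HN@0: {A} ∪ {C} = {A,C} (union, +1)
HNV@0: {A,C} ∪ {T} = {A,C,T} (union, +1)
IL@0: {C} ∪ {A} = {A,C} (union, +1)
HILNV@0: {A,C,T} ∩ {A,C} = {A,C} (intersection, +0)
HN@1: {A} ∩ {A} = {A} (intersection, +0)
HNV@1: {A} ∪ {T} = {A,T} (union, +1)
IL@1: {C} ∪ {A} = {A,C} (union, +1)
HILNV@1: {A,T} ∩ {A,C} = {A} (intersection, +0)
HN@2: {G} ∪ {C} = {C,G} (union, +1)
HNV@2: {C,G} ∪ {A} = {A,C,G} (union, +1)
IL@2: {A} ∪ {G} = {A,G} (union, +1)
HILNV@2: {A,C,G} ∩ {A,G} = {A,G} (intersection, +0)
per-site changes: [3, 2, 3]; total = 8

8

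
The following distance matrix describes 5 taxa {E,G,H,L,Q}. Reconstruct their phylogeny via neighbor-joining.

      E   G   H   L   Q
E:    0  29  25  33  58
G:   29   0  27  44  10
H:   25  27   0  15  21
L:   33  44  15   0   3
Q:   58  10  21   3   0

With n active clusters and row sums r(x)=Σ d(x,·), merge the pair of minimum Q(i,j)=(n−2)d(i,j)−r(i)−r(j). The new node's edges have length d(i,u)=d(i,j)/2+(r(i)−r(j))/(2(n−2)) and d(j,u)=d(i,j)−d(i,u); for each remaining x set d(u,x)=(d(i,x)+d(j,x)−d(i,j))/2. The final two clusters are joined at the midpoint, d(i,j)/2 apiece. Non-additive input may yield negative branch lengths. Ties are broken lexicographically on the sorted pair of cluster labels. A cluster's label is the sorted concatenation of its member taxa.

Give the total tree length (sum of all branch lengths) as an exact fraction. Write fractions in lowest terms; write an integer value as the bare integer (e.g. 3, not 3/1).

iteration 1: select L,Q (d=3, Q=-178); attach at lengths (2, 1); label the merged cluster LQ
  updated: d(E,LQ)=44, d(G,LQ)=51/2, d(H,LQ)=33/2
iteration 2: select E,G (d=29, Q=-243/2); attach at lengths (149/8, 83/8); label the merged cluster EG
  updated: d(EG,H)=23/2, d(EG,LQ)=81/4
iteration 3: select EG,H (d=23/2, Q=-193/4); attach at lengths (61/8, 31/8); label the merged cluster EGH
  updated: d(EGH,LQ)=101/8
iteration 4: select EGH,LQ (d=101/8); attach at lengths (101/16, 101/16); label the merged cluster EGHLQ
final tree: (((E:149/8,G:83/8):61/8,H:31/8):101/16,(L:2,Q:1):101/16)
total length: 449/8

449/8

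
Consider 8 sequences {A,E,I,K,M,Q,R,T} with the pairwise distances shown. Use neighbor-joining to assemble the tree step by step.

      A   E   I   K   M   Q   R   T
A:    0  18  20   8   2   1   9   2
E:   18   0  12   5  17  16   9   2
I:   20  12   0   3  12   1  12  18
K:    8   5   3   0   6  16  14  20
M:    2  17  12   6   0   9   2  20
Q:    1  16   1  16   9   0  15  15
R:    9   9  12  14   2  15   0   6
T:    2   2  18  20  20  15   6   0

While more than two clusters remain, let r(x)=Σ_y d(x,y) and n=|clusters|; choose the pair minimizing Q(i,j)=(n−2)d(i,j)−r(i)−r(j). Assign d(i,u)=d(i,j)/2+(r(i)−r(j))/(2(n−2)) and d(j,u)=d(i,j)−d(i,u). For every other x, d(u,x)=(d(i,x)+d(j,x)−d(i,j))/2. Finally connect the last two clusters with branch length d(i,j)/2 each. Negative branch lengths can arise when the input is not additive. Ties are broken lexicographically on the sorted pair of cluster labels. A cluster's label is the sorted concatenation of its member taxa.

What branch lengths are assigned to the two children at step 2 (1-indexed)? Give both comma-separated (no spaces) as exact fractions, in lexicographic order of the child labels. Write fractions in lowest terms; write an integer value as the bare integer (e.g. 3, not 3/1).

iteration 1: select E,T (d=2, Q=-150); attach at lengths (2/3, 4/3); label the merged cluster ET
  updated: d(A,ET)=9, d(ET,I)=14, d(ET,K)=23/2, d(ET,M)=35/2, d(ET,Q)=29/2, d(ET,R)=13/2
iteration 2: select I,Q (d=1, Q=-227/2); attach at lengths (21/20, -1/20); label the merged cluster IQ
  updated: d(A,IQ)=10, d(ET,IQ)=55/4, d(IQ,K)=9, d(IQ,M)=10, d(IQ,R)=13
iteration 3: select ET,R (d=13/2, Q=-307/4); attach at lengths (159/32, 49/32); label the merged cluster ERT
  updated: d(A,ERT)=23/4, d(ERT,IQ)=81/8, d(ERT,K)=19/2, d(ERT,M)=13/2
iteration 4: select IQ,K (d=9, Q=-357/8); attach at lengths (269/48, 163/48); label the merged cluster IKQ
  updated: d(A,IKQ)=9/2, d(ERT,IKQ)=85/16, d(IKQ,M)=7/2
iteration 5: select A,M (d=2, Q=-81/4); attach at lengths (17/16, 15/16); label the merged cluster AM
  updated: d(AM,ERT)=41/8, d(AM,IKQ)=3
iteration 6: select AM,ERT (d=41/8, Q=-215/16); attach at lengths (45/32, 119/32); label the merged cluster AEMRT
  updated: d(AEMRT,IKQ)=51/32
iteration 7: select AEMRT,IKQ (d=51/32); attach at lengths (51/64, 51/64); label the merged cluster AEIKMQRT
final tree: (((A:17/16,M:15/16):45/32,((E:2/3,T:4/3):159/32,R:49/32):119/32):51/64,((I:21/20,Q:-1/20):269/48,K:163/48):51/64)
total length: 871/32

21/20,-1/20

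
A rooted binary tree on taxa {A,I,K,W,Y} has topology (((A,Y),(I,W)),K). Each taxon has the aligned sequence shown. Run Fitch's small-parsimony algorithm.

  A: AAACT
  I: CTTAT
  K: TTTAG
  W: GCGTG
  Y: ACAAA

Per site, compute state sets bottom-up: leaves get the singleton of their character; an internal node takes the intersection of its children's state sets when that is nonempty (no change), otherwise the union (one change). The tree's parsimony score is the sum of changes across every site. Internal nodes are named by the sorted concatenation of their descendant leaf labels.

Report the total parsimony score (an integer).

13

[col 0] AY: children A:{A}, Y:{A} ∩→ {A}; cost 0
[col 0] IW: children I:{C}, W:{G} ∪→ {C,G}; cost 1
[col 0] AIWY: children AY:{A}, IW:{C,G} ∪→ {A,C,G}; cost 1
[col 0] AIKWY: children AIWY:{A,C,G}, K:{T} ∪→ {A,C,G,T}; cost 1
[col 1] AY: children A:{A}, Y:{C} ∪→ {A,C}; cost 1
[col 1] IW: children I:{T}, W:{C} ∪→ {C,T}; cost 1
[col 1] AIWY: children AY:{A,C}, IW:{C,T} ∩→ {C}; cost 0
[col 1] AIKWY: children AIWY:{C}, K:{T} ∪→ {C,T}; cost 1
[col 2] AY: children A:{A}, Y:{A} ∩→ {A}; cost 0
[col 2] IW: children I:{T}, W:{G} ∪→ {G,T}; cost 1
[col 2] AIWY: children AY:{A}, IW:{G,T} ∪→ {A,G,T}; cost 1
[col 2] AIKWY: children AIWY:{A,G,T}, K:{T} ∩→ {T}; cost 0
[col 3] AY: children A:{C}, Y:{A} ∪→ {A,C}; cost 1
[col 3] IW: children I:{A}, W:{T} ∪→ {A,T}; cost 1
[col 3] AIWY: children AY:{A,C}, IW:{A,T} ∩→ {A}; cost 0
[col 3] AIKWY: children AIWY:{A}, K:{A} ∩→ {A}; cost 0
[col 4] AY: children A:{T}, Y:{A} ∪→ {A,T}; cost 1
[col 4] IW: children I:{T}, W:{G} ∪→ {G,T}; cost 1
[col 4] AIWY: children AY:{A,T}, IW:{G,T} ∩→ {T}; cost 0
[col 4] AIKWY: children AIWY:{T}, K:{G} ∪→ {G,T}; cost 1
per-site changes: [3, 3, 2, 2, 3]; total = 13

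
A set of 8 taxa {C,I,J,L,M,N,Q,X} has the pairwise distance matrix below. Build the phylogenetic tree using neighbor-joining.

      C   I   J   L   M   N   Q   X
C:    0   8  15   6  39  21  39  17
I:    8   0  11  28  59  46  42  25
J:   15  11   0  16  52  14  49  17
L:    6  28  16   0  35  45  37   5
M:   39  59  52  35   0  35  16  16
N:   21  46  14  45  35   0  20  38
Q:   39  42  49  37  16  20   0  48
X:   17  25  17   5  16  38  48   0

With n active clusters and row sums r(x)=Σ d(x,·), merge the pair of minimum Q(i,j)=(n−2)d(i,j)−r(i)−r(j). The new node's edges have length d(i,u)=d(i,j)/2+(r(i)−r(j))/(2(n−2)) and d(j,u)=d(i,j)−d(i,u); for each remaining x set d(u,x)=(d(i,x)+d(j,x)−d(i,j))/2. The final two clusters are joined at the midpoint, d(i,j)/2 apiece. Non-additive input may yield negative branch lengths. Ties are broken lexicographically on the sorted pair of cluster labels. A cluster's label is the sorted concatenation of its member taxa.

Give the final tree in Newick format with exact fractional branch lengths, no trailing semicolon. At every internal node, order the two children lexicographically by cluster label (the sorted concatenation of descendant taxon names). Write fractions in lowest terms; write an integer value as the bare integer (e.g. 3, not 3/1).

step 1: merge (M,Q) at d=16, Q=-407; branch lengths M→97/12, Q→95/12; new cluster MQ
  updated: d(C,MQ)=31, d(I,MQ)=85/2, d(J,MQ)=85/2, d(L,MQ)=28, d(MQ,N)=39/2, d(MQ,X)=24
step 2: merge (MQ,N) at d=39/2, Q=-547/2; branch lengths MQ→203/20, N→187/20; new cluster MNQ
  updated: d(C,MNQ)=65/4, d(I,MNQ)=69/2, d(J,MNQ)=37/2, d(L,MNQ)=107/4, d(MNQ,X)=85/4
step 3: merge (L,X) at d=5, Q=-147; branch lengths L→33/16, X→47/16; new cluster LX
  updated: d(C,LX)=9, d(I,LX)=24, d(J,LX)=14, d(LX,MNQ)=43/2
step 4: merge (I,J) at d=11, Q=-103; branch lengths I→26/3, J→7/3; new cluster IJ
  updated: d(C,IJ)=6, d(IJ,LX)=27/2, d(IJ,MNQ)=21
step 5: merge (C,IJ) at d=6, Q=-239/4; branch lengths C→11/16, IJ→85/16; new cluster CIJ
  updated: d(CIJ,LX)=33/4, d(CIJ,MNQ)=125/8
step 6: merge (CIJ,LX) at d=33/4, Q=-363/8; branch lengths CIJ→19/16, LX→113/16; new cluster CIJLX
  updated: d(CIJLX,MNQ)=231/16
step 7: merge (CIJLX,MNQ) at d=231/16; branch lengths CIJLX→231/32, MNQ→231/32; new cluster CIJLMNQX
final tree: (((C:11/16,(I:26/3,J:7/3):85/16):19/16,(L:33/16,X:47/16):113/16):231/32,((M:97/12,Q:95/12):203/20,N:187/20):231/32)
total length: 1283/16

(((C:11/16,(I:26/3,J:7/3):85/16):19/16,(L:33/16,X:47/16):113/16):231/32,((M:97/12,Q:95/12):203/20,N:187/20):231/32)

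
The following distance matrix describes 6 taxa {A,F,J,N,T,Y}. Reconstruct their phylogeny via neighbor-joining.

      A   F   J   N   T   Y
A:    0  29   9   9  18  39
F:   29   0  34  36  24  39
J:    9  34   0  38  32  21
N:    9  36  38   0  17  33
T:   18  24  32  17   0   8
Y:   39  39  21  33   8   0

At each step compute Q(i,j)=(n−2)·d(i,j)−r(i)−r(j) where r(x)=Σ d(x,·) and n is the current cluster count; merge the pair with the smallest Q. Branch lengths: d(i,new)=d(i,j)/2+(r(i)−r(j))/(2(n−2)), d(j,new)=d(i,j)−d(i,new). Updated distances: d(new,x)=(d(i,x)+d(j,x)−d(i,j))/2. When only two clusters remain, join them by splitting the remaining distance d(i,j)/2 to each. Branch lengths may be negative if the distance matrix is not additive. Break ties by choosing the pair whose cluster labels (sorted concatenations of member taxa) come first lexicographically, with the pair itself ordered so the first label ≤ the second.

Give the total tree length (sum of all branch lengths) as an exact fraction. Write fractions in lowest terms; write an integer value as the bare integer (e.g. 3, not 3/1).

step 1: merge (T,Y) at d=8, Q=-207; branch lengths T→-9/8, Y→73/8; new cluster TY
  updated: d(A,TY)=49/2, d(F,TY)=55/2, d(J,TY)=45/2, d(N,TY)=21
step 2: merge (A,N) at d=9, Q=-297/2; branch lengths A→-11/12, N→119/12; new cluster AN
  updated: d(AN,F)=28, d(AN,J)=19, d(AN,TY)=73/4
step 3: merge (AN,J) at d=19, Q=-411/4; branch lengths AN→111/16, J→193/16; new cluster AJN
  updated: d(AJN,F)=43/2, d(AJN,TY)=87/8
step 4: merge (AJN,F) at d=43/2, Q=-479/8; branch lengths AJN→39/16, F→305/16; new cluster AFJN
  updated: d(AFJN,TY)=135/16
step 5: merge (AFJN,TY) at d=135/16; branch lengths AFJN→135/32, TY→135/32; new cluster AFJNTY
final tree: ((((A:-11/12,N:119/12):111/16,J:193/16):39/16,F:305/16):135/32,(T:-9/8,Y:73/8):135/32)
total length: 1055/16

1055/16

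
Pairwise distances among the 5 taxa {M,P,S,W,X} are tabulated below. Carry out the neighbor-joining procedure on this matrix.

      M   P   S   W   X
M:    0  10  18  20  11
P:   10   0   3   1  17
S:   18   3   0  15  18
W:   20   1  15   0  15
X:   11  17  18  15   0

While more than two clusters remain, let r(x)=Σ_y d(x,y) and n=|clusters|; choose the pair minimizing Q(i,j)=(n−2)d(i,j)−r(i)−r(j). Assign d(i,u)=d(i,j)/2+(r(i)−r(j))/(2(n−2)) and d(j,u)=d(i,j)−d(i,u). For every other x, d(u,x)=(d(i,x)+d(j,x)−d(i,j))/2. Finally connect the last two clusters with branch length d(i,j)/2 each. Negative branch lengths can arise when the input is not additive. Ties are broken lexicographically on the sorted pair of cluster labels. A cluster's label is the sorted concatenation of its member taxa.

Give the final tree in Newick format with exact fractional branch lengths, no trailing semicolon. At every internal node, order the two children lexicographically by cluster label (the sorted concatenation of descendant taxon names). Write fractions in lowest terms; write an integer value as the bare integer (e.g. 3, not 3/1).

((((M:31/6,X:35/6):27/4,S:23/4):11/4,P:-7/2):9/4,W:9/4)

iteration 1: select M,X (d=11, Q=-87); attach at lengths (31/6, 35/6); label the merged cluster MX
  updated: d(MX,P)=8, d(MX,S)=25/2, d(MX,W)=12
iteration 2: select MX,S (d=25/2, Q=-38); attach at lengths (27/4, 23/4); label the merged cluster MSX
  updated: d(MSX,P)=-3/4, d(MSX,W)=29/4
iteration 3: select MSX,P (d=-3/4, Q=-15/2); attach at lengths (11/4, -7/2); label the merged cluster MPSX
  updated: d(MPSX,W)=9/2
iteration 4: select MPSX,W (d=9/2); attach at lengths (9/4, 9/4); label the merged cluster MPSWX
final tree: ((((M:31/6,X:35/6):27/4,S:23/4):11/4,P:-7/2):9/4,W:9/4)
total length: 109/4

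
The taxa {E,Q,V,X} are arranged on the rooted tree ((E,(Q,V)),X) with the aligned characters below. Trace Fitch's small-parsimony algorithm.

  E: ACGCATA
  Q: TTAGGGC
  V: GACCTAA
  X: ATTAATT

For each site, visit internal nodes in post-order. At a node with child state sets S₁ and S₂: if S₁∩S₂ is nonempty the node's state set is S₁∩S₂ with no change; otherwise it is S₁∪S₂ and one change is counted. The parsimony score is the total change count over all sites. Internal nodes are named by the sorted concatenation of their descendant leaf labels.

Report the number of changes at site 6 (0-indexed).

QV@0: {T} ∪ {G} = {G,T} (union, +1)
EQV@0: {A} ∪ {G,T} = {A,G,T} (union, +1)
EQVX@0: {A,G,T} ∩ {A} = {A} (intersection, +0)
QV@1: {T} ∪ {A} = {A,T} (union, +1)
EQV@1: {C} ∪ {A,T} = {A,C,T} (union, +1)
EQVX@1: {A,C,T} ∩ {T} = {T} (intersection, +0)
QV@2: {A} ∪ {C} = {A,C} (union, +1)
EQV@2: {G} ∪ {A,C} = {A,C,G} (union, +1)
EQVX@2: {A,C,G} ∪ {T} = {A,C,G,T} (union, +1)
QV@3: {G} ∪ {C} = {C,G} (union, +1)
EQV@3: {C} ∩ {C,G} = {C} (intersection, +0)
EQVX@3: {C} ∪ {A} = {A,C} (union, +1)
QV@4: {G} ∪ {T} = {G,T} (union, +1)
EQV@4: {A} ∪ {G,T} = {A,G,T} (union, +1)
EQVX@4: {A,G,T} ∩ {A} = {A} (intersection, +0)
QV@5: {G} ∪ {A} = {A,G} (union, +1)
EQV@5: {T} ∪ {A,G} = {A,G,T} (union, +1)
EQVX@5: {A,G,T} ∩ {T} = {T} (intersection, +0)
QV@6: {C} ∪ {A} = {A,C} (union, +1)
EQV@6: {A} ∩ {A,C} = {A} (intersection, +0)
EQVX@6: {A} ∪ {T} = {A,T} (union, +1)
per-site changes: [2, 2, 3, 2, 2, 2, 2]; total = 15

2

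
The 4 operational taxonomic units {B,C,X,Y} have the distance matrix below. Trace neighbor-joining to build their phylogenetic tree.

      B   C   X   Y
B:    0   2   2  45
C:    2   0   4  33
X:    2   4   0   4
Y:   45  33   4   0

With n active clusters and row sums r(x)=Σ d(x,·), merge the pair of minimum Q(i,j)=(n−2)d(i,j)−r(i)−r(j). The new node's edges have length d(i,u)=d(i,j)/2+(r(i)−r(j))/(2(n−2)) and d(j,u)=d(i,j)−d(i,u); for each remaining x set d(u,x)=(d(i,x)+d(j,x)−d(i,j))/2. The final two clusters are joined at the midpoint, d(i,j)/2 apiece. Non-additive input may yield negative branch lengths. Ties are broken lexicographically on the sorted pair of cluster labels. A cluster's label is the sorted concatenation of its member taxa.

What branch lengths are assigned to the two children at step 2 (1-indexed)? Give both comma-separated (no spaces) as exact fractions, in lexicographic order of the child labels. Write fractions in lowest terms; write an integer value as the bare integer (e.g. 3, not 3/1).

1. join B+C (d=2, Q=-84) ⇒ BC; edges |B|=7/2, |C|=-3/2
  updated: d(BC,X)=2, d(BC,Y)=38
2. join BC+X (d=2, Q=-44) ⇒ BCX; edges |BC|=18, |X|=-16
  updated: d(BCX,Y)=20
3. join BCX+Y (d=20) ⇒ BCXY; edges |BCX|=10, |Y|=10
final tree: (((B:7/2,C:-3/2):18,X:-16):10,Y:10)
total length: 24

18,-16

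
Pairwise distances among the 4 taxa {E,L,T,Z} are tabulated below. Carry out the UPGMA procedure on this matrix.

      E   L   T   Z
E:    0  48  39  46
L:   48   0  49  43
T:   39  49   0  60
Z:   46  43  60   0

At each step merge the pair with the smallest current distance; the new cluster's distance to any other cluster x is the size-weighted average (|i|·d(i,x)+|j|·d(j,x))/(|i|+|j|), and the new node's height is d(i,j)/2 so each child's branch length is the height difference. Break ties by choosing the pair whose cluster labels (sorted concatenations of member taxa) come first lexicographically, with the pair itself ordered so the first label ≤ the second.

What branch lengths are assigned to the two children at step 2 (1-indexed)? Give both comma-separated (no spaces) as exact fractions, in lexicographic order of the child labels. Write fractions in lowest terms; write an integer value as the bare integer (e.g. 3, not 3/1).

43/2,43/2

step 1: merge (E,T) at d=39; branch lengths E→39/2, T→39/2; new cluster ET
  updated: d(ET,L)=97/2, d(ET,Z)=53
step 2: merge (L,Z) at d=43; branch lengths L→43/2, Z→43/2; new cluster LZ
  updated: d(ET,LZ)=203/4
step 3: merge (ET,LZ) at d=203/4; branch lengths ET→47/8, LZ→31/8; new cluster ELTZ
final tree: ((E:39/2,T:39/2):47/8,(L:43/2,Z:43/2):31/8)
total length: 367/4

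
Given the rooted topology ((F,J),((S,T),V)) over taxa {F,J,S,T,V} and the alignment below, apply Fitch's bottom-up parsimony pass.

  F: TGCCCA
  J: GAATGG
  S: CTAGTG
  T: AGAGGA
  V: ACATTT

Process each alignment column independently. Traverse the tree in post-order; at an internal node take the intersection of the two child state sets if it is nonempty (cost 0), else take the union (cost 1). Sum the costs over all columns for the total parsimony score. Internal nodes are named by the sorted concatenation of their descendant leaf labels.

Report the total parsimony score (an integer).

[col 0] FJ: children F:{T}, J:{G} ∪→ {G,T}; cost 1
[col 0] ST: children S:{C}, T:{A} ∪→ {A,C}; cost 1
[col 0] STV: children ST:{A,C}, V:{A} ∩→ {A}; cost 0
[col 0] FJSTV: children FJ:{G,T}, STV:{A} ∪→ {A,G,T}; cost 1
[col 1] FJ: children F:{G}, J:{A} ∪→ {A,G}; cost 1
[col 1] ST: children S:{T}, T:{G} ∪→ {G,T}; cost 1
[col 1] STV: children ST:{G,T}, V:{C} ∪→ {C,G,T}; cost 1
[col 1] FJSTV: children FJ:{A,G}, STV:{C,G,T} ∩→ {G}; cost 0
[col 2] FJ: children F:{C}, J:{A} ∪→ {A,C}; cost 1
[col 2] ST: children S:{A}, T:{A} ∩→ {A}; cost 0
[col 2] STV: children ST:{A}, V:{A} ∩→ {A}; cost 0
[col 2] FJSTV: children FJ:{A,C}, STV:{A} ∩→ {A}; cost 0
[col 3] FJ: children F:{C}, J:{T} ∪→ {C,T}; cost 1
[col 3] ST: children S:{G}, T:{G} ∩→ {G}; cost 0
[col 3] STV: children ST:{G}, V:{T} ∪→ {G,T}; cost 1
[col 3] FJSTV: children FJ:{C,T}, STV:{G,T} ∩→ {T}; cost 0
[col 4] FJ: children F:{C}, J:{G} ∪→ {C,G}; cost 1
[col 4] ST: children S:{T}, T:{G} ∪→ {G,T}; cost 1
[col 4] STV: children ST:{G,T}, V:{T} ∩→ {T}; cost 0
[col 4] FJSTV: children FJ:{C,G}, STV:{T} ∪→ {C,G,T}; cost 1
[col 5] FJ: children F:{A}, J:{G} ∪→ {A,G}; cost 1
[col 5] ST: children S:{G}, T:{A} ∪→ {A,G}; cost 1
[col 5] STV: children ST:{A,G}, V:{T} ∪→ {A,G,T}; cost 1
[col 5] FJSTV: children FJ:{A,G}, STV:{A,G,T} ∩→ {A,G}; cost 0
per-site changes: [3, 3, 1, 2, 3, 3]; total = 15

15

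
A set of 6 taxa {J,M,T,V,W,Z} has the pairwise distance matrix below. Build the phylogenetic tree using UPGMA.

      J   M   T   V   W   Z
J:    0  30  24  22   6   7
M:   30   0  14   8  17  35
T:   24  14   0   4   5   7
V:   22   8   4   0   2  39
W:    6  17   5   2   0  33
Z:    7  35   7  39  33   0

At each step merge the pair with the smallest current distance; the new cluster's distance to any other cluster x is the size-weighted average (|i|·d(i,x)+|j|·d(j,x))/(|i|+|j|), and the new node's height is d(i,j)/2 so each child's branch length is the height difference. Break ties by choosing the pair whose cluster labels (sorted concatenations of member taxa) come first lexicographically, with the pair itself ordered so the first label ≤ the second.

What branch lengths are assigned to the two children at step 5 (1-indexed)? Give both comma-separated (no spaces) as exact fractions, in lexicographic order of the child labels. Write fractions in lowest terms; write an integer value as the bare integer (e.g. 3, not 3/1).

1. join V+W (d=2) ⇒ VW; edges |V|=1, |W|=1
  updated: d(J,VW)=14, d(M,VW)=25/2, d(T,VW)=9/2, d(VW,Z)=36
2. join T+VW (d=9/2) ⇒ TVW; edges |T|=9/4, |VW|=5/4
  updated: d(J,TVW)=52/3, d(M,TVW)=13, d(TVW,Z)=79/3
3. join J+Z (d=7) ⇒ JZ; edges |J|=7/2, |Z|=7/2
  updated: d(JZ,M)=65/2, d(JZ,TVW)=131/6
4. join M+TVW (d=13) ⇒ MTVW; edges |M|=13/2, |TVW|=17/4
  updated: d(JZ,MTVW)=49/2
5. join JZ+MTVW (d=49/2) ⇒ JMTVWZ; edges |JZ|=35/4, |MTVW|=23/4
final tree: ((J:7/2,Z:7/2):35/4,(M:13/2,(T:9/4,(V:1,W:1):5/4):17/4):23/4)
total length: 151/4

35/4,23/4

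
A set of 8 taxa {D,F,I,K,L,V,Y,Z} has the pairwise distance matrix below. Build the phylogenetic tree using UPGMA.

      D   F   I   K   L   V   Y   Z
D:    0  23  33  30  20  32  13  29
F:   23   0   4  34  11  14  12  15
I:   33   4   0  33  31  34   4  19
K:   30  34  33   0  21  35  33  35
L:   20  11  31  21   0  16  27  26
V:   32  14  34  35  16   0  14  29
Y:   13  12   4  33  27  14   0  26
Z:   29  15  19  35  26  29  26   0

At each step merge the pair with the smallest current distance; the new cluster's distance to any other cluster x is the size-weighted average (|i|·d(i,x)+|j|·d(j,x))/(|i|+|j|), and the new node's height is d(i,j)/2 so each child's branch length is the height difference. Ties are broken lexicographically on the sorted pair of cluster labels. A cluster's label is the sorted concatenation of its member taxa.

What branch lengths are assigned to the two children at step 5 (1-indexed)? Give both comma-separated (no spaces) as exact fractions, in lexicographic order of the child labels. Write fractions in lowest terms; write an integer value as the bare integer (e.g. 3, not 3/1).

step 1: merge (F,I) at d=4; branch lengths F→2, I→2; new cluster FI
  updated: d(D,FI)=28, d(FI,K)=67/2, d(FI,L)=21, d(FI,V)=24, d(FI,Y)=8, d(FI,Z)=17
step 2: merge (FI,Y) at d=8; branch lengths FI→2, Y→4; new cluster FIY
  updated: d(D,FIY)=23, d(FIY,K)=100/3, d(FIY,L)=23, d(FIY,V)=62/3, d(FIY,Z)=20
step 3: merge (L,V) at d=16; branch lengths L→8, V→8; new cluster LV
  updated: d(D,LV)=26, d(FIY,LV)=131/6, d(K,LV)=28, d(LV,Z)=55/2
step 4: merge (FIY,Z) at d=20; branch lengths FIY→6, Z→10; new cluster FIYZ
  updated: d(D,FIYZ)=49/2, d(FIYZ,K)=135/4, d(FIYZ,LV)=93/4
step 5: merge (FIYZ,LV) at d=93/4; branch lengths FIYZ→13/8, LV→29/8; new cluster FILVYZ
  updated: d(D,FILVYZ)=25, d(FILVYZ,K)=191/6
step 6: merge (D,FILVYZ) at d=25; branch lengths D→25/2, FILVYZ→7/8; new cluster DFILVYZ
  updated: d(DFILVYZ,K)=221/7
step 7: merge (DFILVYZ,K) at d=221/7; branch lengths DFILVYZ→23/7, K→221/14; new cluster DFIKLVYZ
final tree: ((D:25/2,((((F:2,I:2):2,Y:4):6,Z:10):13/8,(L:8,V:8):29/8):7/8):23/7,K:221/14)
total length: 4463/56

13/8,29/8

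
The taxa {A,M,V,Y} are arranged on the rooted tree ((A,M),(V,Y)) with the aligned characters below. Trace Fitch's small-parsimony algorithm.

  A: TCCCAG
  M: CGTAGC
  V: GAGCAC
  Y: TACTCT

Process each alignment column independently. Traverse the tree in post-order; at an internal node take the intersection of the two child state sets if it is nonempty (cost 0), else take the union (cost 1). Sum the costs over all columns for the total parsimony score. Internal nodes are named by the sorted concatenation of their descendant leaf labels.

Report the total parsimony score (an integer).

12

AM@0: {T} ∪ {C} = {C,T} (union, +1)
VY@0: {G} ∪ {T} = {G,T} (union, +1)
AMVY@0: {C,T} ∩ {G,T} = {T} (intersection, +0)
AM@1: {C} ∪ {G} = {C,G} (union, +1)
VY@1: {A} ∩ {A} = {A} (intersection, +0)
AMVY@1: {C,G} ∪ {A} = {A,C,G} (union, +1)
AM@2: {C} ∪ {T} = {C,T} (union, +1)
VY@2: {G} ∪ {C} = {C,G} (union, +1)
AMVY@2: {C,T} ∩ {C,G} = {C} (intersection, +0)
AM@3: {C} ∪ {A} = {A,C} (union, +1)
VY@3: {C} ∪ {T} = {C,T} (union, +1)
AMVY@3: {A,C} ∩ {C,T} = {C} (intersection, +0)
AM@4: {A} ∪ {G} = {A,G} (union, +1)
VY@4: {A} ∪ {C} = {A,C} (union, +1)
AMVY@4: {A,G} ∩ {A,C} = {A} (intersection, +0)
AM@5: {G} ∪ {C} = {C,G} (union, +1)
VY@5: {C} ∪ {T} = {C,T} (union, +1)
AMVY@5: {C,G} ∩ {C,T} = {C} (intersection, +0)
per-site changes: [2, 2, 2, 2, 2, 2]; total = 12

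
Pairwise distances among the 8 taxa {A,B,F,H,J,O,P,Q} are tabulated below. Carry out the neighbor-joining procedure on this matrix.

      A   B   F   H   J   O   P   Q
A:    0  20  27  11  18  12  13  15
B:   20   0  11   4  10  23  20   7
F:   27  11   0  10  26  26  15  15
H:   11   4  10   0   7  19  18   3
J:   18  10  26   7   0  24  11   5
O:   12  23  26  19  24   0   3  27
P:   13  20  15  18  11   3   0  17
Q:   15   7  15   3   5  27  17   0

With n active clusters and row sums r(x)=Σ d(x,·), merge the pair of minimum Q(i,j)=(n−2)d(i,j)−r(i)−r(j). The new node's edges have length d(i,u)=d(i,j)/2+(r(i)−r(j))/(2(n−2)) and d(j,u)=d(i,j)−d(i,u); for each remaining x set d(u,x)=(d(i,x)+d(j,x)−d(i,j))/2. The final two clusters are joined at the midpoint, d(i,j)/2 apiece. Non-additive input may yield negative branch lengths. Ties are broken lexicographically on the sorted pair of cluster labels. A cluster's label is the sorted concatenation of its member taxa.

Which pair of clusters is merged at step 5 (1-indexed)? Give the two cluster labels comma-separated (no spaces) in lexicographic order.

iteration 1: select O,P (d=3, Q=-213); attach at lengths (55/12, -19/12); label the merged cluster OP
  updated: d(A,OP)=11, d(B,OP)=20, d(F,OP)=19, d(H,OP)=17, d(J,OP)=16, d(OP,Q)=41/2
iteration 2: select A,OP (d=11, Q=-301/2); attach at lengths (107/20, 113/20); label the merged cluster AOP
  updated: d(AOP,B)=29/2, d(AOP,F)=35/2, d(AOP,H)=17/2, d(AOP,J)=23/2, d(AOP,Q)=49/4
iteration 3: select B,F (d=11, Q=-82); attach at lengths (11/8, 77/8); label the merged cluster BF
  updated: d(AOP,BF)=21/2, d(BF,H)=3/2, d(BF,J)=25/2, d(BF,Q)=11/2
iteration 4: select J,Q (d=5, Q=-187/4); attach at lengths (101/24, 19/24); label the merged cluster JQ
  updated: d(AOP,JQ)=75/8, d(BF,JQ)=13/2, d(H,JQ)=5/2
iteration 5: select AOP,JQ (d=75/8, Q=-28); attach at lengths (115/16, 35/16); label the merged cluster AJOPQ
  updated: d(AJOPQ,BF)=61/16, d(AJOPQ,H)=13/16
iteration 6: select AJOPQ,BF (d=61/16, Q=-49/8); attach at lengths (25/16, 9/4); label the merged cluster ABFJOPQ
  updated: d(ABFJOPQ,H)=-3/4
iteration 7: select ABFJOPQ,H (d=-3/4); attach at lengths (-3/8, -3/8); label the merged cluster ABFHJOPQ
final tree: ((((A:107/20,(O:55/12,P:-19/12):113/20):115/16,(J:101/24,Q:19/24):35/16):25/16,(B:11/8,F:77/8):9/4):-3/8,H:-3/8)
total length: 679/16

AOP,JQ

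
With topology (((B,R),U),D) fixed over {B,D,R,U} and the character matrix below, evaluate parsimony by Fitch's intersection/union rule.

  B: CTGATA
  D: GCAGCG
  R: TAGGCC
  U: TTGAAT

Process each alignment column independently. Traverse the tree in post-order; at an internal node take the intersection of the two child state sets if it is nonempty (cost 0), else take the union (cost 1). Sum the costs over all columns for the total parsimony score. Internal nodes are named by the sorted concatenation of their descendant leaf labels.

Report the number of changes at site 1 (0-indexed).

2

[col 0] BR: children B:{C}, R:{T} ∪→ {C,T}; cost 1
[col 0] BRU: children BR:{C,T}, U:{T} ∩→ {T}; cost 0
[col 0] BDRU: children BRU:{T}, D:{G} ∪→ {G,T}; cost 1
[col 1] BR: children B:{T}, R:{A} ∪→ {A,T}; cost 1
[col 1] BRU: children BR:{A,T}, U:{T} ∩→ {T}; cost 0
[col 1] BDRU: children BRU:{T}, D:{C} ∪→ {C,T}; cost 1
[col 2] BR: children B:{G}, R:{G} ∩→ {G}; cost 0
[col 2] BRU: children BR:{G}, U:{G} ∩→ {G}; cost 0
[col 2] BDRU: children BRU:{G}, D:{A} ∪→ {A,G}; cost 1
[col 3] BR: children B:{A}, R:{G} ∪→ {A,G}; cost 1
[col 3] BRU: children BR:{A,G}, U:{A} ∩→ {A}; cost 0
[col 3] BDRU: children BRU:{A}, D:{G} ∪→ {A,G}; cost 1
[col 4] BR: children B:{T}, R:{C} ∪→ {C,T}; cost 1
[col 4] BRU: children BR:{C,T}, U:{A} ∪→ {A,C,T}; cost 1
[col 4] BDRU: children BRU:{A,C,T}, D:{C} ∩→ {C}; cost 0
[col 5] BR: children B:{A}, R:{C} ∪→ {A,C}; cost 1
[col 5] BRU: children BR:{A,C}, U:{T} ∪→ {A,C,T}; cost 1
[col 5] BDRU: children BRU:{A,C,T}, D:{G} ∪→ {A,C,G,T}; cost 1
per-site changes: [2, 2, 1, 2, 2, 3]; total = 12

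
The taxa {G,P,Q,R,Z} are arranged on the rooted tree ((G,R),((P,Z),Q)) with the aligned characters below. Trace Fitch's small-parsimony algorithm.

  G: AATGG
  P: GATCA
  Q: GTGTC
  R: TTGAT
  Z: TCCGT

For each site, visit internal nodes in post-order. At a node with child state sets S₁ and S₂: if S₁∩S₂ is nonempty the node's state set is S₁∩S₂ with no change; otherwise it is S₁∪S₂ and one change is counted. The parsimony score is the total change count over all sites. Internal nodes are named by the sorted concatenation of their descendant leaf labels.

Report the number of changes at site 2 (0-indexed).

3

GR@0: {A} ∪ {T} = {A,T} (union, +1)
PZ@0: {G} ∪ {T} = {G,T} (union, +1)
PQZ@0: {G,T} ∩ {G} = {G} (intersection, +0)
GPQRZ@0: {A,T} ∪ {G} = {A,G,T} (union, +1)
GR@1: {A} ∪ {T} = {A,T} (union, +1)
PZ@1: {A} ∪ {C} = {A,C} (union, +1)
PQZ@1: {A,C} ∪ {T} = {A,C,T} (union, +1)
GPQRZ@1: {A,T} ∩ {A,C,T} = {A,T} (intersection, +0)
GR@2: {T} ∪ {G} = {G,T} (union, +1)
PZ@2: {T} ∪ {C} = {C,T} (union, +1)
PQZ@2: {C,T} ∪ {G} = {C,G,T} (union, +1)
GPQRZ@2: {G,T} ∩ {C,G,T} = {G,T} (intersection, +0)
GR@3: {G} ∪ {A} = {A,G} (union, +1)
PZ@3: {C} ∪ {G} = {C,G} (union, +1)
PQZ@3: {C,G} ∪ {T} = {C,G,T} (union, +1)
GPQRZ@3: {A,G} ∩ {C,G,T} = {G} (intersection, +0)
GR@4: {G} ∪ {T} = {G,T} (union, +1)
PZ@4: {A} ∪ {T} = {A,T} (union, +1)
PQZ@4: {A,T} ∪ {C} = {A,C,T} (union, +1)
GPQRZ@4: {G,T} ∩ {A,C,T} = {T} (intersection, +0)
per-site changes: [3, 3, 3, 3, 3]; total = 15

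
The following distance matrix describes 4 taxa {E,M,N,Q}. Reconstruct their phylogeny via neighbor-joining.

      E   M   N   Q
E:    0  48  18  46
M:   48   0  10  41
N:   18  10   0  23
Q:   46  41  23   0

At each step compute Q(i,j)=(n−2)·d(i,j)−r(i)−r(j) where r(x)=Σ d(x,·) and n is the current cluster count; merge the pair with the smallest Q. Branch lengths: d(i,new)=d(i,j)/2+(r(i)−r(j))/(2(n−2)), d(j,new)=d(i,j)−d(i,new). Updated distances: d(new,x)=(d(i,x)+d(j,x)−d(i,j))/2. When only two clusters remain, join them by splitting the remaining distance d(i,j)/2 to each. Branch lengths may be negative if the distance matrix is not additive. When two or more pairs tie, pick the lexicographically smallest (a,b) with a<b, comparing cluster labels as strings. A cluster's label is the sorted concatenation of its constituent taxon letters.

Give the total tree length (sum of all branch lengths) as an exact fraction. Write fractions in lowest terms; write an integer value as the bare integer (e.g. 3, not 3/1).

121/2

step 1: merge (E,Q) at d=46, Q=-130; branch lengths E→47/2, Q→45/2; new cluster EQ
  updated: d(EQ,M)=43/2, d(EQ,N)=-5/2
step 2: merge (EQ,M) at d=43/2, Q=-29; branch lengths EQ→9/2, M→17; new cluster EMQ
  updated: d(EMQ,N)=-7
step 3: merge (EMQ,N) at d=-7; branch lengths EMQ→-7/2, N→-7/2; new cluster EMNQ
final tree: (((E:47/2,Q:45/2):9/2,M:17):-7/2,N:-7/2)
total length: 121/2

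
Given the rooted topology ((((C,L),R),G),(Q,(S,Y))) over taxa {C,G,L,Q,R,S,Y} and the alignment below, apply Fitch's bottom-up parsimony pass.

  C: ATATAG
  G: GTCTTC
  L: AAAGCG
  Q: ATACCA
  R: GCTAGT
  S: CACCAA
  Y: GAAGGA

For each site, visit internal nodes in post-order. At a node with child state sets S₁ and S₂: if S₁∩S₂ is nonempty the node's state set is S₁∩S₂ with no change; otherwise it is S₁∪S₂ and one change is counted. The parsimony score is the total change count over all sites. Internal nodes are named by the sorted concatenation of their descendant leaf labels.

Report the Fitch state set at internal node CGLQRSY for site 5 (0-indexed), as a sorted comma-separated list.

A,C,G,T

CL@0: {A} ∩ {A} = {A} (intersection, +0)
CLR@0: {A} ∪ {G} = {A,G} (union, +1)
CGLR@0: {A,G} ∩ {G} = {G} (intersection, +0)
SY@0: {C} ∪ {G} = {C,G} (union, +1)
QSY@0: {A} ∪ {C,G} = {A,C,G} (union, +1)
CGLQRSY@0: {G} ∩ {A,C,G} = {G} (intersection, +0)
CL@1: {T} ∪ {A} = {A,T} (union, +1)
CLR@1: {A,T} ∪ {C} = {A,C,T} (union, +1)
CGLR@1: {A,C,T} ∩ {T} = {T} (intersection, +0)
SY@1: {A} ∩ {A} = {A} (intersection, +0)
QSY@1: {T} ∪ {A} = {A,T} (union, +1)
CGLQRSY@1: {T} ∩ {A,T} = {T} (intersection, +0)
CL@2: {A} ∩ {A} = {A} (intersection, +0)
CLR@2: {A} ∪ {T} = {A,T} (union, +1)
CGLR@2: {A,T} ∪ {C} = {A,C,T} (union, +1)
SY@2: {C} ∪ {A} = {A,C} (union, +1)
QSY@2: {A} ∩ {A,C} = {A} (intersection, +0)
CGLQRSY@2: {A,C,T} ∩ {A} = {A} (intersection, +0)
CL@3: {T} ∪ {G} = {G,T} (union, +1)
CLR@3: {G,T} ∪ {A} = {A,G,T} (union, +1)
CGLR@3: {A,G,T} ∩ {T} = {T} (intersection, +0)
SY@3: {C} ∪ {G} = {C,G} (union, +1)
QSY@3: {C} ∩ {C,G} = {C} (intersection, +0)
CGLQRSY@3: {T} ∪ {C} = {C,T} (union, +1)
CL@4: {A} ∪ {C} = {A,C} (union, +1)
CLR@4: {A,C} ∪ {G} = {A,C,G} (union, +1)
CGLR@4: {A,C,G} ∪ {T} = {A,C,G,T} (union, +1)
SY@4: {A} ∪ {G} = {A,G} (union, +1)
QSY@4: {C} ∪ {A,G} = {A,C,G} (union, +1)
CGLQRSY@4: {A,C,G,T} ∩ {A,C,G} = {A,C,G} (intersection, +0)
CL@5: {G} ∩ {G} = {G} (intersection, +0)
CLR@5: {G} ∪ {T} = {G,T} (union, +1)
CGLR@5: {G,T} ∪ {C} = {C,G,T} (union, +1)
SY@5: {A} ∩ {A} = {A} (intersection, +0)
QSY@5: {A} ∩ {A} = {A} (intersection, +0)
CGLQRSY@5: {C,G,T} ∪ {A} = {A,C,G,T} (union, +1)
per-site changes: [3, 3, 3, 4, 5, 3]; total = 21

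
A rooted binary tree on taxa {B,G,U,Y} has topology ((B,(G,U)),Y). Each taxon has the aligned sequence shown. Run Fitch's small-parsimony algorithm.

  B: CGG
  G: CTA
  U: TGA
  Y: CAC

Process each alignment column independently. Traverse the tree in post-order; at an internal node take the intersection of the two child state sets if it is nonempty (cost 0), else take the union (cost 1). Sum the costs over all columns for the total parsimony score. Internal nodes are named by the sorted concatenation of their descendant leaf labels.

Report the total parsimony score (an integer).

GU@0: {C} ∪ {T} = {C,T} (union, +1)
BGU@0: {C} ∩ {C,T} = {C} (intersection, +0)
BGUY@0: {C} ∩ {C} = {C} (intersection, +0)
GU@1: {T} ∪ {G} = {G,T} (union, +1)
BGU@1: {G} ∩ {G,T} = {G} (intersection, +0)
BGUY@1: {G} ∪ {A} = {A,G} (union, +1)
GU@2: {A} ∩ {A} = {A} (intersection, +0)
BGU@2: {G} ∪ {A} = {A,G} (union, +1)
BGUY@2: {A,G} ∪ {C} = {A,C,G} (union, +1)
per-site changes: [1, 2, 2]; total = 5

5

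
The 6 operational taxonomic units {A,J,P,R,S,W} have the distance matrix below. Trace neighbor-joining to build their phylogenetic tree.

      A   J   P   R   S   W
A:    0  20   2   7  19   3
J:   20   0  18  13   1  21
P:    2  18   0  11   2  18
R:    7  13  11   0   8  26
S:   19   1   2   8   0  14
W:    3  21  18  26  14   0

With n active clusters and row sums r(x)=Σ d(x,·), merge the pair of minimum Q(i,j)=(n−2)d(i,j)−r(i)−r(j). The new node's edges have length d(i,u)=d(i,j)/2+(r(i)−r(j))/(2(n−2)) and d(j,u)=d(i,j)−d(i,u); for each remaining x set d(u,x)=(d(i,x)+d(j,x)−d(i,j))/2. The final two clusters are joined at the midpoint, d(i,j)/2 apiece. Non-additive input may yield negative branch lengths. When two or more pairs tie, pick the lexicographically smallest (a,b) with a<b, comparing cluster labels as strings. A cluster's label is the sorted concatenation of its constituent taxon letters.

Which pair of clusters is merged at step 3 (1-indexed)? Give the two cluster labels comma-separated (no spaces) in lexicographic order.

AW,P

iteration 1: select A,W (d=3, Q=-121); attach at lengths (-19/8, 43/8); label the merged cluster AW
  updated: d(AW,J)=19, d(AW,P)=17/2, d(AW,R)=15, d(AW,S)=15
iteration 2: select J,S (d=1, Q=-74); attach at lengths (14/3, -11/3); label the merged cluster JS
  updated: d(AW,JS)=33/2, d(JS,P)=19/2, d(JS,R)=10
iteration 3: select AW,P (d=17/2, Q=-52); attach at lengths (7, 3/2); label the merged cluster APW
  updated: d(APW,JS)=35/4, d(APW,R)=35/4
iteration 4: select APW,JS (d=35/4, Q=-55/2); attach at lengths (15/4, 5); label the merged cluster AJPSW
  updated: d(AJPSW,R)=5
iteration 5: select AJPSW,R (d=5); attach at lengths (5/2, 5/2); label the merged cluster AJPRSW
final tree: ((((A:-19/8,W:43/8):7,P:3/2):15/4,(J:14/3,S:-11/3):5):5/2,R:5/2)
total length: 105/4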